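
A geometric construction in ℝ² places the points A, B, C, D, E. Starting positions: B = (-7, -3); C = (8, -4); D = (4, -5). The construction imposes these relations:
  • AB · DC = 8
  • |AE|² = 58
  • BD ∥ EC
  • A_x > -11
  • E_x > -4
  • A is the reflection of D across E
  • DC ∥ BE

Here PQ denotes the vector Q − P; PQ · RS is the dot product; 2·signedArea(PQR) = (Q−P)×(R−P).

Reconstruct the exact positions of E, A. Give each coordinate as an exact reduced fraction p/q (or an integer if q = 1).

1. E_x = -3  [BD ∥ EC ∩ DC ∥ BE]
2. E_y = -2  [BD ∥ EC ∩ DC ∥ BE]
   → E = (-3, -2)
3. A_x = -10  [A is the reflection of D across E]
4. A_y = 1  [A is the reflection of D across E]
   → A = (-10, 1)

A = (-10, 1)
E = (-3, -2)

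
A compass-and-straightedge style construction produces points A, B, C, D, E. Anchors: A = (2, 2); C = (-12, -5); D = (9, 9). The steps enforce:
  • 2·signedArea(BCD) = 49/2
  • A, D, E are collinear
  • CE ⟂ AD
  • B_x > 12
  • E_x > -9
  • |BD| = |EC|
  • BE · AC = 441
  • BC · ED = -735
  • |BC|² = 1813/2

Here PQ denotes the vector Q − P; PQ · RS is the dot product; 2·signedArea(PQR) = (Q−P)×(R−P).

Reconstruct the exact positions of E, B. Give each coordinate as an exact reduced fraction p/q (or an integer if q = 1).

1. E_x = -17/2  [A, D, E are collinear ∩ CE ⟂ AD]
2. E_y = -17/2  [A, D, E are collinear ∩ CE ⟂ AD]
   → E = (-17/2, -17/2)
3. B_x = 25/2  [BE · AC = 441 ∩ BC · ED = -735]
4. B_y = 25/2  [BE · AC = 441 ∩ BC · ED = -735]
   → B = (25/2, 25/2)

B = (25/2, 25/2)
E = (-17/2, -17/2)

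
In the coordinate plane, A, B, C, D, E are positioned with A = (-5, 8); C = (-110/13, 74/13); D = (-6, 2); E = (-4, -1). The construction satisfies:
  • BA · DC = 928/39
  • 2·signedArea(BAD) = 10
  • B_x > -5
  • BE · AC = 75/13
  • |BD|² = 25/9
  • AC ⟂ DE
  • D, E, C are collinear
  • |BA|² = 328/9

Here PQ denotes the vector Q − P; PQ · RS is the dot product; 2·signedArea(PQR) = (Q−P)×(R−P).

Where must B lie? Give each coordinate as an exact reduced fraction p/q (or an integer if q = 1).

B = (-13/3, 2)

1. B_x = -13/3  [2·signedArea(BAD) = 10 ∩ BA · DC = 928/39]
2. B_y = 2  [2·signedArea(BAD) = 10 ∩ BA · DC = 928/39]
   → B = (-13/3, 2)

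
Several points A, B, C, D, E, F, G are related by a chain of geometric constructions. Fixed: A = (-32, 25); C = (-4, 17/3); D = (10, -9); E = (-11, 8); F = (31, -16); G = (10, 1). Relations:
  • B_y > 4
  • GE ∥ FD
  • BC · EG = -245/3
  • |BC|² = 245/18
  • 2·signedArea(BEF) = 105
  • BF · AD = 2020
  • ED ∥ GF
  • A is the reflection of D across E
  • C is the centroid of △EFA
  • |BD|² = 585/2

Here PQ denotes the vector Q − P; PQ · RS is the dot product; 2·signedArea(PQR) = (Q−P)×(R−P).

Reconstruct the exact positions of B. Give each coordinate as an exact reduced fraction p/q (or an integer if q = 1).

1. B_x = -1/2  [BC · EG = -245/3 ∩ BF · AD = 2020]
2. B_y = 9/2  [BC · EG = -245/3 ∩ BF · AD = 2020]
   → B = (-1/2, 9/2)

B = (-1/2, 9/2)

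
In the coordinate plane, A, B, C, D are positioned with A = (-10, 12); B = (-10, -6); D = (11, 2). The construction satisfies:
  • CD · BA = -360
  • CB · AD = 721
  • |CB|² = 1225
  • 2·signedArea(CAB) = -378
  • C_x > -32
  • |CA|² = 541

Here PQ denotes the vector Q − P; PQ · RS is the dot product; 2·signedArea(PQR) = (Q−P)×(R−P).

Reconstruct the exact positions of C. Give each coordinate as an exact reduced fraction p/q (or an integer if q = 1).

C = (-31, 22)

1. C_x = -31  [CB · AD = 721 ∩ CD · BA = -360]
2. C_y = 22  [CB · AD = 721 ∩ CD · BA = -360]
   → C = (-31, 22)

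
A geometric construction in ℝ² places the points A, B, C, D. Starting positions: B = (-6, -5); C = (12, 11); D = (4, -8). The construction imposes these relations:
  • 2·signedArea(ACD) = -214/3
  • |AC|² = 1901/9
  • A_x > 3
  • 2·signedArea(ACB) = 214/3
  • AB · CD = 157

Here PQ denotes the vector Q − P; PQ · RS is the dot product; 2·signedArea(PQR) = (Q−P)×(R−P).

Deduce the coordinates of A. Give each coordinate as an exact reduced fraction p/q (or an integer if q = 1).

A = (10/3, -2/3)

1. A_x = 10/3  [2·signedArea(ACD) = -214/3 ∩ 2·signedArea(ACB) = 214/3]
2. A_y = -2/3  [2·signedArea(ACD) = -214/3 ∩ 2·signedArea(ACB) = 214/3]
   → A = (10/3, -2/3)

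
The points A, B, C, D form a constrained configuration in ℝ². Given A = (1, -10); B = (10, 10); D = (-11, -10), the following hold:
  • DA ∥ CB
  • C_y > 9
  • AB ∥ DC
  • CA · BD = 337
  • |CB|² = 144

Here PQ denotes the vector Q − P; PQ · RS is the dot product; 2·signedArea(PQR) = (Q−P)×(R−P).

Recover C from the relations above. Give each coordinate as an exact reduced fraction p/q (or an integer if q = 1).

1. C_x = -2  [DA ∥ CB ∩ AB ∥ DC]
2. C_y = 10  [DA ∥ CB ∩ AB ∥ DC]
   → C = (-2, 10)

C = (-2, 10)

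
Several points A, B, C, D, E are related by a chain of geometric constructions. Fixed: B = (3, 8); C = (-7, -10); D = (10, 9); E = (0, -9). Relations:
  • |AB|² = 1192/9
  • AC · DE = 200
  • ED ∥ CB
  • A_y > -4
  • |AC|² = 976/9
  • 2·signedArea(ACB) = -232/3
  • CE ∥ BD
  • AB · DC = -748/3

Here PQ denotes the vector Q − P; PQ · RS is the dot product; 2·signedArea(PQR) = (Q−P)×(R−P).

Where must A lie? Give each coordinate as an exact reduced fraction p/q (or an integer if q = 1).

1. A_x = 1  [AB · DC = -748/3 ∩ AC · DE = 200]
2. A_y = -10/3  [AB · DC = -748/3 ∩ AC · DE = 200]
   → A = (1, -10/3)

A = (1, -10/3)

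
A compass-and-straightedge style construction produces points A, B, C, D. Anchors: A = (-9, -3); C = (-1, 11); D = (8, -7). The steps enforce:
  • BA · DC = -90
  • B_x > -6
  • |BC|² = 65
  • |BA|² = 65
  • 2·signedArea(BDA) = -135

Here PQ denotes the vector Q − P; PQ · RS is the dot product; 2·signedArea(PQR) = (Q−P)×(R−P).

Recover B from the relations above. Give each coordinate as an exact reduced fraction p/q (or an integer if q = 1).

B = (-5, 4)

1. B_x = -5  [2·signedArea(BDA) = -135 ∩ BA · DC = -90]
2. B_y = 4  [2·signedArea(BDA) = -135 ∩ BA · DC = -90]
   → B = (-5, 4)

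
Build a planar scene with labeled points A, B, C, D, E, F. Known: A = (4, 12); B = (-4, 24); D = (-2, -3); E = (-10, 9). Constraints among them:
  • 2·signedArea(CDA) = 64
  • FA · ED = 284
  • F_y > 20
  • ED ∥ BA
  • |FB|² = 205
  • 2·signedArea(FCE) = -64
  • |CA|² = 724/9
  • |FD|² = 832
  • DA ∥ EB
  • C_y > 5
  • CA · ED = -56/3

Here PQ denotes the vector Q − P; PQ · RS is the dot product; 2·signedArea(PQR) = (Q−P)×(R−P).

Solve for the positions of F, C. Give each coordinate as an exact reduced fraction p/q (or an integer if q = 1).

C = (-8/3, 6)
F = (-18, 21)

1. F_x = -18  [line -8·x + 12·y + -396 = 0 ∩ |FD|² = 832]
2. F_y = 21  [line -8·x + 12·y + -396 = 0 ∩ |FD|² = 832]
   → F = (-18, 21)
3. C_x = -8/3  [2·signedArea(FCE) = -64 ∩ CA · ED = -56/3]
4. C_y = 6  [2·signedArea(FCE) = -64 ∩ CA · ED = -56/3]
   → C = (-8/3, 6)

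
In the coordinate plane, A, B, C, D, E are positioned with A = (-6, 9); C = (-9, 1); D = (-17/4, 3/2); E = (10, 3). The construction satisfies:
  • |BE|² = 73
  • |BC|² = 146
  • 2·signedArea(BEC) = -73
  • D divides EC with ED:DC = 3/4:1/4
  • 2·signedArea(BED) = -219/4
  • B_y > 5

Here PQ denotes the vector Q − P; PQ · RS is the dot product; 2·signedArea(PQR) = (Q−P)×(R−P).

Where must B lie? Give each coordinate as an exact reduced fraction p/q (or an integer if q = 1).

B = (2, 6)

1. B_x = 2  [line 2·x + -19·y + 110 = 0 ∩ |BC|² = 146]
2. B_y = 6  [line 2·x + -19·y + 110 = 0 ∩ |BC|² = 146]
   → B = (2, 6)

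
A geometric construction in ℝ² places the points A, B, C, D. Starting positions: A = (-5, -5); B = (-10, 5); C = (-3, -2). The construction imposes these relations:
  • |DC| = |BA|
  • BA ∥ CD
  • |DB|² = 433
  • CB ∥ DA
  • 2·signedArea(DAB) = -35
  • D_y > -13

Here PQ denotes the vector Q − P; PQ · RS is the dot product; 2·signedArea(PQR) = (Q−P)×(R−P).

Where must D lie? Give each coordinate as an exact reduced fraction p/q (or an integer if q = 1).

1. D_x = 2  [CB ∥ DA ∩ BA ∥ CD]
2. D_y = -12  [CB ∥ DA ∩ BA ∥ CD]
   → D = (2, -12)

D = (2, -12)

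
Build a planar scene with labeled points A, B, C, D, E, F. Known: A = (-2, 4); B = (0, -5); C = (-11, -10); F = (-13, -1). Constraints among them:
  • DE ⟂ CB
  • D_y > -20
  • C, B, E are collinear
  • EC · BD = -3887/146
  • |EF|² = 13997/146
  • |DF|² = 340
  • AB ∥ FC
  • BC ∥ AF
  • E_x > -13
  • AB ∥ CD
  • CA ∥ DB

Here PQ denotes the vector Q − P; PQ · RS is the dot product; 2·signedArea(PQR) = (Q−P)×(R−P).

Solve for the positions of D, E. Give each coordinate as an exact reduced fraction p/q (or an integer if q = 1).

1. D_x = -9  [CA ∥ DB ∩ AB ∥ CD]
2. D_y = -19  [CA ∥ DB ∩ AB ∥ CD]
   → D = (-9, -19)
3. E_x = -1859/146  [C, B, E are collinear ∩ DE ⟂ CB]
4. E_y = -1575/146  [C, B, E are collinear ∩ DE ⟂ CB]
   → E = (-1859/146, -1575/146)

D = (-9, -19)
E = (-1859/146, -1575/146)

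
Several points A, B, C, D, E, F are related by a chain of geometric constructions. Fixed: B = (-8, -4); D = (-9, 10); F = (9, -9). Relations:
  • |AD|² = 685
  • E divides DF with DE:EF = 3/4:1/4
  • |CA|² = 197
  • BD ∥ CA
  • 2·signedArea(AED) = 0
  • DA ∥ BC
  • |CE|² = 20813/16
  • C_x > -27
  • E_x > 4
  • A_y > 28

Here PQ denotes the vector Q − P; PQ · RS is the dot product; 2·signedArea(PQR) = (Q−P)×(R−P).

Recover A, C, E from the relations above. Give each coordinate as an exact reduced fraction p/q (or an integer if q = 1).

1. E_x = 9/2  [E divides DF with DE:EF = 3/4:1/4]
2. E_y = -17/4  [E divides DF with DE:EF = 3/4:1/4]
   → E = (9/2, -17/4)
3. A_x = -27  [line -57/4·x + -27/2·y + 27/4 = 0 ∩ |AD|² = 685]
4. A_y = 29  [line -57/4·x + -27/2·y + 27/4 = 0 ∩ |AD|² = 685]
   → A = (-27, 29)
5. C_x = -26  [BD ∥ CA ∩ DA ∥ BC]
6. C_y = 15  [BD ∥ CA ∩ DA ∥ BC]
   → C = (-26, 15)

A = (-27, 29)
C = (-26, 15)
E = (9/2, -17/4)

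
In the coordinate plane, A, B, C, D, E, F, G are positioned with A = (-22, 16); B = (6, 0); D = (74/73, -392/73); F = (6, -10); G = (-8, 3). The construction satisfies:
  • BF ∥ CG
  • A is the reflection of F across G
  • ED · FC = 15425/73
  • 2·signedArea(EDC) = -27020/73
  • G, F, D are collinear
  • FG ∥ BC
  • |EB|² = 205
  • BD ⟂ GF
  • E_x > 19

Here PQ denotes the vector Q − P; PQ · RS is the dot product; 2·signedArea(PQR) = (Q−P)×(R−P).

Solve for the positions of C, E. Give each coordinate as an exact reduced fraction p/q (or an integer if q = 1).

1. C_x = -8  [BF ∥ CG ∩ FG ∥ BC]
2. C_y = 13  [BF ∥ CG ∩ FG ∥ BC]
   → C = (-8, 13)
3. E_x = 20  [2·signedArea(EDC) = -27020/73 ∩ ED · FC = 15425/73]
4. E_y = -3  [2·signedArea(EDC) = -27020/73 ∩ ED · FC = 15425/73]
   → E = (20, -3)

C = (-8, 13)
E = (20, -3)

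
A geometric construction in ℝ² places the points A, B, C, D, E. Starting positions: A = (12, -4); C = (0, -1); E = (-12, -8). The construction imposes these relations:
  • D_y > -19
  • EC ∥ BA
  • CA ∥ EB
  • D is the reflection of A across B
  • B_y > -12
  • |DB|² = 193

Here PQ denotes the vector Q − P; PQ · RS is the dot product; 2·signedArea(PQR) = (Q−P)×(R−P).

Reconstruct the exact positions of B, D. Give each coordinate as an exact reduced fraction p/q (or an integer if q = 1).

1. B_x = 0  [EC ∥ BA ∩ CA ∥ EB]
2. B_y = -11  [EC ∥ BA ∩ CA ∥ EB]
   → B = (0, -11)
3. D_x = -12  [D is the reflection of A across B]
4. D_y = -18  [D is the reflection of A across B]
   → D = (-12, -18)

B = (0, -11)
D = (-12, -18)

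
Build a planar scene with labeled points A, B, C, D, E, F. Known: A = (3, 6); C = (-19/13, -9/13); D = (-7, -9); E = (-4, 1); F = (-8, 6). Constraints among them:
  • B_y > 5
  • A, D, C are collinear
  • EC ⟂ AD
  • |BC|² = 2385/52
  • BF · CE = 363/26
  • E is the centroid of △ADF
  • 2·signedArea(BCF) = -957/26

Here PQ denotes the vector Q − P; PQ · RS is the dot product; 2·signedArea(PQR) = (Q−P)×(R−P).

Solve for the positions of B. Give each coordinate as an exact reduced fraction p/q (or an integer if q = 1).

1. B_x = -5/2  [2·signedArea(BCF) = -957/26 ∩ BF · CE = 363/26]
2. B_y = 6  [2·signedArea(BCF) = -957/26 ∩ BF · CE = 363/26]
   → B = (-5/2, 6)

B = (-5/2, 6)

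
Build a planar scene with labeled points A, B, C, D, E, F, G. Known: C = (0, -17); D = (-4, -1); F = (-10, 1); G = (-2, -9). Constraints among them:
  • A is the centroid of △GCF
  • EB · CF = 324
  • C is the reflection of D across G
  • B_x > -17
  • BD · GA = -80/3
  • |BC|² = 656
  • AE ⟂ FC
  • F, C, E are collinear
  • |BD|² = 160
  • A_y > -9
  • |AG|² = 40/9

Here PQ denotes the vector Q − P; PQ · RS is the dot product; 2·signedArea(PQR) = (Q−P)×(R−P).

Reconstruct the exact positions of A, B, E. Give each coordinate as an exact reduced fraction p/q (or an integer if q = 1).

A = (-4, -25/3)
B = (-16, 3)
E = (-245/53, -460/53)

1. A_x = -4  [A is the centroid of △GCF]
2. A_y = -25/3  [A is the centroid of △GCF]
   → A = (-4, -25/3)
3. B_x = -16  [line 2·x + -2/3·y + 34 = 0 ∩ |BC|² = 656]
4. B_y = 3  [line 2·x + -2/3·y + 34 = 0 ∩ |BC|² = 656]
   → B = (-16, 3)
5. E_x = -245/53  [F, C, E are collinear ∩ AE ⟂ FC]
6. E_y = -460/53  [F, C, E are collinear ∩ AE ⟂ FC]
   → E = (-245/53, -460/53)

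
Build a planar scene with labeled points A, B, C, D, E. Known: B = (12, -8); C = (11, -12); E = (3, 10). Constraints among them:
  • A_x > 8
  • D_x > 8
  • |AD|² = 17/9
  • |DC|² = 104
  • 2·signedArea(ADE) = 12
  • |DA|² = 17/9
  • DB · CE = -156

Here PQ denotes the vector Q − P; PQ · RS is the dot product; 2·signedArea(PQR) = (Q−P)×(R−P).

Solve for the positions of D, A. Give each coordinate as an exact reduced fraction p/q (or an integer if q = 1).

1. D_x = 9  [line 8·x + -22·y + -116 = 0 ∩ |DC|² = 104]
2. D_y = -2  [line 8·x + -22·y + -116 = 0 ∩ |DC|² = 104]
   → D = (9, -2)
3. A_x = 26/3  [line -12·x + -6·y + 84 = 0 ∩ |DA|² = 17/9]
4. A_y = -10/3  [line -12·x + -6·y + 84 = 0 ∩ |DA|² = 17/9]
   → A = (26/3, -10/3)

A = (26/3, -10/3)
D = (9, -2)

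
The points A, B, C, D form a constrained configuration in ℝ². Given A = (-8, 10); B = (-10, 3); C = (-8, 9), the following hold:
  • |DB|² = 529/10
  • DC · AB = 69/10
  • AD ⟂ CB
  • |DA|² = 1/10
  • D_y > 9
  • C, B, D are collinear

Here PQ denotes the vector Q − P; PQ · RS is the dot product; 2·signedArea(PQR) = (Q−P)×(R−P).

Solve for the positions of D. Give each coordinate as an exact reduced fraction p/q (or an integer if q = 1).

1. D_x = -77/10  [C, B, D are collinear ∩ AD ⟂ CB]
2. D_y = 99/10  [C, B, D are collinear ∩ AD ⟂ CB]
   → D = (-77/10, 99/10)

D = (-77/10, 99/10)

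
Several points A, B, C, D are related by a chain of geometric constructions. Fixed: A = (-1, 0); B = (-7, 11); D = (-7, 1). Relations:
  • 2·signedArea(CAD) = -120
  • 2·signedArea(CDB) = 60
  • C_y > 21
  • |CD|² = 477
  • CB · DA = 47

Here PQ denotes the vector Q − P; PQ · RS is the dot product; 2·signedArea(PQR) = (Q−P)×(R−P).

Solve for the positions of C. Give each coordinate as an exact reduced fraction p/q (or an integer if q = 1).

1. C_x = -13  [2·signedArea(CDB) = 60 ∩ 2·signedArea(CAD) = -120]
2. C_y = 22  [2·signedArea(CDB) = 60 ∩ 2·signedArea(CAD) = -120]
   → C = (-13, 22)

C = (-13, 22)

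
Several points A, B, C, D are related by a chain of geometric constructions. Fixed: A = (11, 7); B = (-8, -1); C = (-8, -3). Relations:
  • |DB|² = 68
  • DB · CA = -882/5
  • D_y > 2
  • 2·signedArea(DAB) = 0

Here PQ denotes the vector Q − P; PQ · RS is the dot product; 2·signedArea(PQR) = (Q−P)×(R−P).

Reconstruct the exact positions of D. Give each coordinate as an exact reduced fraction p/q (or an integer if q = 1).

D = (-2/5, 11/5)

1. D_x = -2/5  [2·signedArea(DAB) = 0 ∩ DB · CA = -882/5]
2. D_y = 11/5  [2·signedArea(DAB) = 0 ∩ DB · CA = -882/5]
   → D = (-2/5, 11/5)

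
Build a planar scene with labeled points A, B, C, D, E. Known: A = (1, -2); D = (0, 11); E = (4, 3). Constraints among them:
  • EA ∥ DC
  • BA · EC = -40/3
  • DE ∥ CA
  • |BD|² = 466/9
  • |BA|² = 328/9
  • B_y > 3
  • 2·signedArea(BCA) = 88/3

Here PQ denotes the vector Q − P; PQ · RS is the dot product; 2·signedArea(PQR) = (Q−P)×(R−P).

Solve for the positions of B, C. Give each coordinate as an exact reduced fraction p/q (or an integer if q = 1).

1. C_x = -3  [DE ∥ CA ∩ EA ∥ DC]
2. C_y = 6  [DE ∥ CA ∩ EA ∥ DC]
   → C = (-3, 6)
3. B_x = 5/3  [2·signedArea(BCA) = 88/3 ∩ BA · EC = -40/3]
4. B_y = 4  [2·signedArea(BCA) = 88/3 ∩ BA · EC = -40/3]
   → B = (5/3, 4)

B = (5/3, 4)
C = (-3, 6)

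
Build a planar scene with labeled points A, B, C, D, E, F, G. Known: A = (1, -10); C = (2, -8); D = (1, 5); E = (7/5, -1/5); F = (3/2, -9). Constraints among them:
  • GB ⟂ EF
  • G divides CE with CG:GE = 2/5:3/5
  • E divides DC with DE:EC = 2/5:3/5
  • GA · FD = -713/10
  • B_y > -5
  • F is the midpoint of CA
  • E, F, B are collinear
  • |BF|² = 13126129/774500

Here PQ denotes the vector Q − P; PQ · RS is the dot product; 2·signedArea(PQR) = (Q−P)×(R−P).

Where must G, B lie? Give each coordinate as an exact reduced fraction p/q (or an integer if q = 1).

B = (56276/38725, -189113/38725)
G = (44/25, -122/25)

1. G_x = 44/25  [G divides CE with CG:GE = 2/5:3/5]
2. G_y = -122/25  [G divides CE with CG:GE = 2/5:3/5]
   → G = (44/25, -122/25)
3. B_x = 56276/38725  [E, F, B are collinear ∩ GB ⟂ EF]
4. B_y = -189113/38725  [E, F, B are collinear ∩ GB ⟂ EF]
   → B = (56276/38725, -189113/38725)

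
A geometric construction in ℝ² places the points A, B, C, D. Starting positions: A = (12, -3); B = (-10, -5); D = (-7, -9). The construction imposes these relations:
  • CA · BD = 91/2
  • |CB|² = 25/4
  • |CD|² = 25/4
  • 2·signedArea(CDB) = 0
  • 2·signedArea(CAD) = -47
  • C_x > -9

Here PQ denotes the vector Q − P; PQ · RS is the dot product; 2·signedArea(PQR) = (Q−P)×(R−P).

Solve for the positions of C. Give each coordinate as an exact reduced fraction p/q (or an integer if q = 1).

C = (-17/2, -7)

1. C_x = -17/2  [2·signedArea(CDB) = 0 ∩ CA · BD = 91/2]
2. C_y = -7  [2·signedArea(CDB) = 0 ∩ CA · BD = 91/2]
   → C = (-17/2, -7)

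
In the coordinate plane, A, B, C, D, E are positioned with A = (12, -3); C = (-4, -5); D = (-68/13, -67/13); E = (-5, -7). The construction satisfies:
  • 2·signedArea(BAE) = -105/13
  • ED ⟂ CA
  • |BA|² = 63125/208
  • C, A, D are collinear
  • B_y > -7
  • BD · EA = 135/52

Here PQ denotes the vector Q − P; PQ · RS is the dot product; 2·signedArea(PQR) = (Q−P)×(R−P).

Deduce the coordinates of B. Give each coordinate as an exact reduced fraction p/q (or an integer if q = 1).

B = (-263/52, -85/13)

1. B_x = -263/52  [BD · EA = 135/52 ∩ 2·signedArea(BAE) = -105/13]
2. B_y = -85/13  [BD · EA = 135/52 ∩ 2·signedArea(BAE) = -105/13]
   → B = (-263/52, -85/13)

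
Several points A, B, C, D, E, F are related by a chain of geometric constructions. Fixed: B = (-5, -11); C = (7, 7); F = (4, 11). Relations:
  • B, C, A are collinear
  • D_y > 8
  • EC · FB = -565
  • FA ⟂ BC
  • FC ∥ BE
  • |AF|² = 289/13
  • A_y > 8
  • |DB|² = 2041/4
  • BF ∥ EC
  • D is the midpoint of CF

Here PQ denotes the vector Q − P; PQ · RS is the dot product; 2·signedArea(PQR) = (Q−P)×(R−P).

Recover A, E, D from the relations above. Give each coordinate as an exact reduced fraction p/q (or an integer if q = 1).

1. A_x = 103/13  [B, C, A are collinear ∩ FA ⟂ BC]
2. A_y = 109/13  [B, C, A are collinear ∩ FA ⟂ BC]
   → A = (103/13, 109/13)
3. E_x = -2  [BF ∥ EC ∩ FC ∥ BE]
4. E_y = -15  [BF ∥ EC ∩ FC ∥ BE]
   → E = (-2, -15)
5. D_x = 11/2  [D is the midpoint of CF]
6. D_y = 9  [D is the midpoint of CF]
   → D = (11/2, 9)

A = (103/13, 109/13)
D = (11/2, 9)
E = (-2, -15)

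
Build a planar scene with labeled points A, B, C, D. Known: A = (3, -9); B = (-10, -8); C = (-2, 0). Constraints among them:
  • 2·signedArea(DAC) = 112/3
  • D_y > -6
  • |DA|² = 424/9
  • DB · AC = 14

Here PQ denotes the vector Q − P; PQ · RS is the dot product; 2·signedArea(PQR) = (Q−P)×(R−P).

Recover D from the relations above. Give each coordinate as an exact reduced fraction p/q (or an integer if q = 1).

1. D_x = -3  [2·signedArea(DAC) = 112/3 ∩ DB · AC = 14]
2. D_y = -17/3  [2·signedArea(DAC) = 112/3 ∩ DB · AC = 14]
   → D = (-3, -17/3)

D = (-3, -17/3)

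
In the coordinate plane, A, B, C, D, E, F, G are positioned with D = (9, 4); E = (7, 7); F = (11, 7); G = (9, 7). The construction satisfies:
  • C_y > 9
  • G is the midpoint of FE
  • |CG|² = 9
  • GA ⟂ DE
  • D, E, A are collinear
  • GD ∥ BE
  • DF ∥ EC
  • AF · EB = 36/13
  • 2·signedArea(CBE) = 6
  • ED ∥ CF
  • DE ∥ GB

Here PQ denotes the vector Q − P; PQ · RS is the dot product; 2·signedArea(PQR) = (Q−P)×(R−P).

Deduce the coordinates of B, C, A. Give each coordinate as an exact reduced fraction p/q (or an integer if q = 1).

1. B_x = 7  [GD ∥ BE ∩ DE ∥ GB]
2. B_y = 10  [GD ∥ BE ∩ DE ∥ GB]
   → B = (7, 10)
3. C_x = 9  [ED ∥ CF ∩ DF ∥ EC]
4. C_y = 10  [ED ∥ CF ∩ DF ∥ EC]
   → C = (9, 10)
5. A_x = 99/13  [D, E, A are collinear ∩ GA ⟂ DE]
6. A_y = 79/13  [D, E, A are collinear ∩ GA ⟂ DE]
   → A = (99/13, 79/13)

A = (99/13, 79/13)
B = (7, 10)
C = (9, 10)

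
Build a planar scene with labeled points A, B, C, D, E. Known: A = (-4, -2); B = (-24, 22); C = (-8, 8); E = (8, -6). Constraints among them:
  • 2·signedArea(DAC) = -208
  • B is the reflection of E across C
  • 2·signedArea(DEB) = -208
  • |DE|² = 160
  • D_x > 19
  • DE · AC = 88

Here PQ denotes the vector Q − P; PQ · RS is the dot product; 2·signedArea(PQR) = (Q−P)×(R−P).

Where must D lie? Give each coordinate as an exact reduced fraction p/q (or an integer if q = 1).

1. D_x = 20  [2·signedArea(DEB) = -208 ∩ 2·signedArea(DAC) = -208]
2. D_y = -10  [2·signedArea(DEB) = -208 ∩ 2·signedArea(DAC) = -208]
   → D = (20, -10)

D = (20, -10)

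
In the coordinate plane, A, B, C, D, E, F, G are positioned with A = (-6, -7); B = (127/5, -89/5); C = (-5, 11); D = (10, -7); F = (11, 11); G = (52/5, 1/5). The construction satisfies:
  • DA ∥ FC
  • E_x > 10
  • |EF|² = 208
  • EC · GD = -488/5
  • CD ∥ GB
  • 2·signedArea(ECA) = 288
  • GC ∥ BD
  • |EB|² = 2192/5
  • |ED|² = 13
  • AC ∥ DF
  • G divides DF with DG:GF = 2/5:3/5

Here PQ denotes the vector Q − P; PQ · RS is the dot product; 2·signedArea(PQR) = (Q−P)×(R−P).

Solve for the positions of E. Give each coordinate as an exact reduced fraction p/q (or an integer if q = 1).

E = (51/5, -17/5)

1. E_x = 51/5  [2·signedArea(ECA) = 288 ∩ EC · GD = -488/5]
2. E_y = -17/5  [2·signedArea(ECA) = 288 ∩ EC · GD = -488/5]
   → E = (51/5, -17/5)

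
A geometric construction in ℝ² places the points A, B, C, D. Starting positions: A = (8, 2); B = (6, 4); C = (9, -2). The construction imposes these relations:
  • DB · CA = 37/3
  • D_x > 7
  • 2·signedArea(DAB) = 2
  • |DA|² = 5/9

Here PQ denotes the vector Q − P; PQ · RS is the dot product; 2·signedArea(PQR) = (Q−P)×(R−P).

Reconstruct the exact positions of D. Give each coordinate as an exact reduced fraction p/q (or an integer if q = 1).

1. D_x = 23/3  [DB · CA = 37/3 ∩ 2·signedArea(DAB) = 2]
2. D_y = 4/3  [DB · CA = 37/3 ∩ 2·signedArea(DAB) = 2]
   → D = (23/3, 4/3)

D = (23/3, 4/3)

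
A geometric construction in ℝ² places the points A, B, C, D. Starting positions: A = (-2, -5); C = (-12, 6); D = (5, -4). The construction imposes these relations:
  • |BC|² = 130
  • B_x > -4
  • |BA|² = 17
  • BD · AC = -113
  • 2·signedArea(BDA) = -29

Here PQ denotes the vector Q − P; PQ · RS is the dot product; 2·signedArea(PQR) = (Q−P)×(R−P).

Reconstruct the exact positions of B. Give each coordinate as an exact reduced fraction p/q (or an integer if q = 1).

1. B_x = -3  [2·signedArea(BDA) = -29 ∩ BD · AC = -113]
2. B_y = -1  [2·signedArea(BDA) = -29 ∩ BD · AC = -113]
   → B = (-3, -1)

B = (-3, -1)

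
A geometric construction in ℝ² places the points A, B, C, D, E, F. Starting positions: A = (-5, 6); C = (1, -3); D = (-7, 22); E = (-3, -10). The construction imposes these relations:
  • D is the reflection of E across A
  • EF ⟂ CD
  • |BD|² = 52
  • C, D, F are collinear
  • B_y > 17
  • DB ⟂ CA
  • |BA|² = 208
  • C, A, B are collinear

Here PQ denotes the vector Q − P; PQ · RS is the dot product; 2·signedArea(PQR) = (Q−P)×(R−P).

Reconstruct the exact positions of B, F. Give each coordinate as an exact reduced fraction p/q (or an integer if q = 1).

1. B_x = -13  [C, A, B are collinear ∩ DB ⟂ CA]
2. B_y = 18  [C, A, B are collinear ∩ DB ⟂ CA]
   → B = (-13, 18)
3. F_x = 141/53  [C, D, F are collinear ∩ EF ⟂ CD]
4. F_y = -434/53  [C, D, F are collinear ∩ EF ⟂ CD]
   → F = (141/53, -434/53)

B = (-13, 18)
F = (141/53, -434/53)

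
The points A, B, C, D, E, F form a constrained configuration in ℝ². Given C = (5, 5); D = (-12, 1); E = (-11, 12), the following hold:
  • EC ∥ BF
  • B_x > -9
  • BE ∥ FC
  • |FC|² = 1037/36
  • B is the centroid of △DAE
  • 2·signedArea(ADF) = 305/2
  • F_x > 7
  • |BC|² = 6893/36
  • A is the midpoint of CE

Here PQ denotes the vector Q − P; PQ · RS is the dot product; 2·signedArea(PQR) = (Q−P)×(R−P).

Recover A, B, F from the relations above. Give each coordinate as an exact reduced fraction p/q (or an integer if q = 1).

1. A_x = -3  [A is the midpoint of CE]
2. A_y = 17/2  [A is the midpoint of CE]
   → A = (-3, 17/2)
3. B_x = -26/3  [B is the centroid of △DAE]
4. B_y = 43/6  [B is the centroid of △DAE]
   → B = (-26/3, 43/6)
5. F_x = 22/3  [BE ∥ FC ∩ EC ∥ BF]
6. F_y = 1/6  [BE ∥ FC ∩ EC ∥ BF]
   → F = (22/3, 1/6)

A = (-3, 17/2)
B = (-26/3, 43/6)
F = (22/3, 1/6)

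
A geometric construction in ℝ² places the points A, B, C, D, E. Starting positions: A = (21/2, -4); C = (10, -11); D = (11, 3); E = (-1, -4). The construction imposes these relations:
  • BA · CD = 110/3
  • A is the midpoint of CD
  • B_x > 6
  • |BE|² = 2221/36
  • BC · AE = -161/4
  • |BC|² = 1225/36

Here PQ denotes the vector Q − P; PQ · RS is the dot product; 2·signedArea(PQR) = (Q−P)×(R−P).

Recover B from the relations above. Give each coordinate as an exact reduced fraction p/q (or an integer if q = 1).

1. B_x = 13/2  [BC · AE = -161/4 ∩ BA · CD = 110/3]
2. B_y = -19/3  [BC · AE = -161/4 ∩ BA · CD = 110/3]
   → B = (13/2, -19/3)

B = (13/2, -19/3)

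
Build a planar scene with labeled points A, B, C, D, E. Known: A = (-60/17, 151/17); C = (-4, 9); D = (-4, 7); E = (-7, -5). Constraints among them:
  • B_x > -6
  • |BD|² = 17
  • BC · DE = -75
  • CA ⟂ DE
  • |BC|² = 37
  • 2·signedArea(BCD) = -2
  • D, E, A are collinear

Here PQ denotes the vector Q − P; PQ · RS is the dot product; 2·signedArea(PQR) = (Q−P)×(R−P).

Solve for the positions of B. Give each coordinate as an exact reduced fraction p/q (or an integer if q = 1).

1. B_x = -5  [2·signedArea(BCD) = -2 ∩ BC · DE = -75]
2. B_y = 3  [2·signedArea(BCD) = -2 ∩ BC · DE = -75]
   → B = (-5, 3)

B = (-5, 3)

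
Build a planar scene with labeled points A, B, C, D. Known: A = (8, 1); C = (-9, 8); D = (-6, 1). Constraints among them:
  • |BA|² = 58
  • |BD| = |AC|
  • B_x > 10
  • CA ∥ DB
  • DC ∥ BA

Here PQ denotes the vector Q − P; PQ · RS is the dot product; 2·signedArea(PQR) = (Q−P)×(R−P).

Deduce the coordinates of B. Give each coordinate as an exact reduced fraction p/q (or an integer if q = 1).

B = (11, -6)

1. B_x = 11  [DC ∥ BA ∩ CA ∥ DB]
2. B_y = -6  [DC ∥ BA ∩ CA ∥ DB]
   → B = (11, -6)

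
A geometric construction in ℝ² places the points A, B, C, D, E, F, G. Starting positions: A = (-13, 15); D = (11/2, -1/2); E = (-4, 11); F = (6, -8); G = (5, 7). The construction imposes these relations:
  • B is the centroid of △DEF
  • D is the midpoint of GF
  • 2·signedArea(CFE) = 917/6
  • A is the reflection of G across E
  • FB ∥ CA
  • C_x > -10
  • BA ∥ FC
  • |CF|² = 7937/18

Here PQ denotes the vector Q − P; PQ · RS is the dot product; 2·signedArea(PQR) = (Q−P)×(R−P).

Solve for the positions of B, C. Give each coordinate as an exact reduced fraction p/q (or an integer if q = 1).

1. B_x = 5/2  [B is the centroid of △DEF]
2. B_y = 5/6  [B is the centroid of △DEF]
   → B = (5/2, 5/6)
3. C_x = -19/2  [FB ∥ CA ∩ BA ∥ FC]
4. C_y = 37/6  [FB ∥ CA ∩ BA ∥ FC]
   → C = (-19/2, 37/6)

B = (5/2, 5/6)
C = (-19/2, 37/6)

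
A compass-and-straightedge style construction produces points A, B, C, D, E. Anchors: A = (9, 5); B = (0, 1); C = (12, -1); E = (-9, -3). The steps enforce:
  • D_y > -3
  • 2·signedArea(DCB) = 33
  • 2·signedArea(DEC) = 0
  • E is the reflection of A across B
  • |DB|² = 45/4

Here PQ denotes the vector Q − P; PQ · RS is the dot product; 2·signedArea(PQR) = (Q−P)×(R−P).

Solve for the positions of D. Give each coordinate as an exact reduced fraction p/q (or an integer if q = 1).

D = (3/2, -2)

1. D_x = 3/2  [2·signedArea(DEC) = 0 ∩ 2·signedArea(DCB) = 33]
2. D_y = -2  [2·signedArea(DEC) = 0 ∩ 2·signedArea(DCB) = 33]
   → D = (3/2, -2)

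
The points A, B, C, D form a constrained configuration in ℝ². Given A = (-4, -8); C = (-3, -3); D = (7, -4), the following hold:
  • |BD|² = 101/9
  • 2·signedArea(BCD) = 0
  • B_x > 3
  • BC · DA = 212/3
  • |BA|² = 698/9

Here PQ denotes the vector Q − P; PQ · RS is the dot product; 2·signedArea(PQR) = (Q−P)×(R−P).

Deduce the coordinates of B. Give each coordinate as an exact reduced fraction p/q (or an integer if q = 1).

1. B_x = 11/3  [2·signedArea(BCD) = 0 ∩ BC · DA = 212/3]
2. B_y = -11/3  [2·signedArea(BCD) = 0 ∩ BC · DA = 212/3]
   → B = (11/3, -11/3)

B = (11/3, -11/3)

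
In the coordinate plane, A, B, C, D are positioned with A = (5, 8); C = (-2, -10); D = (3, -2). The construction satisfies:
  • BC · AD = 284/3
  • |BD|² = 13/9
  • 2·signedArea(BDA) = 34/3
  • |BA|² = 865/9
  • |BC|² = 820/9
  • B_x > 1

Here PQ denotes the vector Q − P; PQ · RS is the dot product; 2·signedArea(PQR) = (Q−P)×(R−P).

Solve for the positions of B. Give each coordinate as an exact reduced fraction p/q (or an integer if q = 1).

1. B_x = 2  [2·signedArea(BDA) = 34/3 ∩ BC · AD = 284/3]
2. B_y = -4/3  [2·signedArea(BDA) = 34/3 ∩ BC · AD = 284/3]
   → B = (2, -4/3)

B = (2, -4/3)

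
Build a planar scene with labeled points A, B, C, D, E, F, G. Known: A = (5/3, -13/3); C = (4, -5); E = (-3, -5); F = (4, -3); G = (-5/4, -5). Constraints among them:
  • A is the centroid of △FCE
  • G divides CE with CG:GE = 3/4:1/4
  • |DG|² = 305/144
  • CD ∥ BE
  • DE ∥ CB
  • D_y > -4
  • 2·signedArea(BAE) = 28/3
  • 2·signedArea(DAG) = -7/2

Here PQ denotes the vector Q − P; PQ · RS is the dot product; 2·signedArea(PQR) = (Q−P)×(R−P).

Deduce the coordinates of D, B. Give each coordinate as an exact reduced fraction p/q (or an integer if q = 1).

B = (5/3, -19/3)
D = (-2/3, -11/3)

1. D_x = -2/3  [line 2/3·x + -35/12·y + -41/4 = 0 ∩ |DG|² = 305/144]
2. D_y = -11/3  [line 2/3·x + -35/12·y + -41/4 = 0 ∩ |DG|² = 305/144]
   → D = (-2/3, -11/3)
3. B_x = 5/3  [CD ∥ BE ∩ DE ∥ CB]
4. B_y = -19/3  [CD ∥ BE ∩ DE ∥ CB]
   → B = (5/3, -19/3)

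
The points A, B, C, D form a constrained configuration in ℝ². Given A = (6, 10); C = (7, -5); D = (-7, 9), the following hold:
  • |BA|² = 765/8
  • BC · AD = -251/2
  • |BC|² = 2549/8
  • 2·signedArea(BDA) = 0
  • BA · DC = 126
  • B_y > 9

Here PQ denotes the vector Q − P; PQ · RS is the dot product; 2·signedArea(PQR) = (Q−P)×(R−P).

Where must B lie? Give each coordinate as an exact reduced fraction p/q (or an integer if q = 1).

1. B_x = -15/4  [2·signedArea(BDA) = 0 ∩ BC · AD = -251/2]
2. B_y = 37/4  [2·signedArea(BDA) = 0 ∩ BC · AD = -251/2]
   → B = (-15/4, 37/4)

B = (-15/4, 37/4)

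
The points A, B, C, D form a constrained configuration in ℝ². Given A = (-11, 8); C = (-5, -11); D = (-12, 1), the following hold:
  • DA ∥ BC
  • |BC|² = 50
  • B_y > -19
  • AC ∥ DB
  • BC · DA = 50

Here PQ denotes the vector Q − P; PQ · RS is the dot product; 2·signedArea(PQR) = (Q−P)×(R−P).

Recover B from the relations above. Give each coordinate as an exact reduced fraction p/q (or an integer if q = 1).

1. B_x = -6  [DA ∥ BC ∩ AC ∥ DB]
2. B_y = -18  [DA ∥ BC ∩ AC ∥ DB]
   → B = (-6, -18)

B = (-6, -18)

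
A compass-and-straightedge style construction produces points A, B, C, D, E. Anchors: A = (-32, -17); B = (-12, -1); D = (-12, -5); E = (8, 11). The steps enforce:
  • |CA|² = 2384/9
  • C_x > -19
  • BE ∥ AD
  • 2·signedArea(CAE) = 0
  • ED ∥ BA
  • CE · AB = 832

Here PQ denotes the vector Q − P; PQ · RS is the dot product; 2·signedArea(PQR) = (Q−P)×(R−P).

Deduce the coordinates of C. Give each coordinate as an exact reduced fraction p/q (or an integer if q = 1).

C = (-56/3, -23/3)

1. C_x = -56/3  [2·signedArea(CAE) = 0 ∩ CE · AB = 832]
2. C_y = -23/3  [2·signedArea(CAE) = 0 ∩ CE · AB = 832]
   → C = (-56/3, -23/3)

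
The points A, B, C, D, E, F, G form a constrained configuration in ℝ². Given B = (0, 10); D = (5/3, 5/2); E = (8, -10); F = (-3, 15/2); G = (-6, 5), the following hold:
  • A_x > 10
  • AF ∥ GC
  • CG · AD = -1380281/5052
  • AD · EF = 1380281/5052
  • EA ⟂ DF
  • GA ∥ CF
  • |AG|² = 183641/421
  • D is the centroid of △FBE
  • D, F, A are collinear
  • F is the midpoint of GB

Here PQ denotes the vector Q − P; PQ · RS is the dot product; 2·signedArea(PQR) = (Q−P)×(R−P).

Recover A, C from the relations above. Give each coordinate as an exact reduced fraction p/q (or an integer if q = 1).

1. A_x = 4568/421  [D, F, A are collinear ∩ EA ⟂ DF]
2. A_y = -3090/421  [D, F, A are collinear ∩ EA ⟂ DF]
   → A = (4568/421, -3090/421)
3. C_x = -8357/421  [GA ∥ CF ∩ AF ∥ GC]
4. C_y = 16705/842  [GA ∥ CF ∩ AF ∥ GC]
   → C = (-8357/421, 16705/842)

A = (4568/421, -3090/421)
C = (-8357/421, 16705/842)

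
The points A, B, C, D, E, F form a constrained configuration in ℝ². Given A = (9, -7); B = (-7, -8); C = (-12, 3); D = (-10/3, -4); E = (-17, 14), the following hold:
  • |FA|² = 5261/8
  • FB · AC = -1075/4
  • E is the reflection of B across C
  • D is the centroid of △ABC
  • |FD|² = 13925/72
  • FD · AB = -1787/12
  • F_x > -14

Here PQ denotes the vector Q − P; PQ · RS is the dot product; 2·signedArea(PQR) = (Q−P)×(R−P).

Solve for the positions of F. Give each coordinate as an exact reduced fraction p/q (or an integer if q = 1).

1. F_x = -53/4  [FD · AB = -1787/12 ∩ FB · AC = -1075/4]
2. F_y = 23/4  [FD · AB = -1787/12 ∩ FB · AC = -1075/4]
   → F = (-53/4, 23/4)

F = (-53/4, 23/4)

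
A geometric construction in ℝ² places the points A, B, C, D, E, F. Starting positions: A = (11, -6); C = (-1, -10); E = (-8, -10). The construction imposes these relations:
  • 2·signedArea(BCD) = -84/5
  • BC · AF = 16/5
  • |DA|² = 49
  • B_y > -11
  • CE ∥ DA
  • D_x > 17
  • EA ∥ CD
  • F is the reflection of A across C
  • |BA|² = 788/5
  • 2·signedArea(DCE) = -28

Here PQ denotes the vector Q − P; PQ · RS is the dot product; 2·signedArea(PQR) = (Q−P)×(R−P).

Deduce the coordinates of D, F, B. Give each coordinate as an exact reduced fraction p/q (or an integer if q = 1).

1. D_x = 18  [CE ∥ DA ∩ EA ∥ CD]
2. D_y = -6  [CE ∥ DA ∩ EA ∥ CD]
   → D = (18, -6)
3. F_x = -13  [F is the reflection of A across C]
4. F_y = -14  [F is the reflection of A across C]
   → F = (-13, -14)
5. B_x = -3/5  [2·signedArea(BCD) = -84/5 ∩ BC · AF = 16/5]
6. B_y = -54/5  [2·signedArea(BCD) = -84/5 ∩ BC · AF = 16/5]
   → B = (-3/5, -54/5)

B = (-3/5, -54/5)
D = (18, -6)
F = (-13, -14)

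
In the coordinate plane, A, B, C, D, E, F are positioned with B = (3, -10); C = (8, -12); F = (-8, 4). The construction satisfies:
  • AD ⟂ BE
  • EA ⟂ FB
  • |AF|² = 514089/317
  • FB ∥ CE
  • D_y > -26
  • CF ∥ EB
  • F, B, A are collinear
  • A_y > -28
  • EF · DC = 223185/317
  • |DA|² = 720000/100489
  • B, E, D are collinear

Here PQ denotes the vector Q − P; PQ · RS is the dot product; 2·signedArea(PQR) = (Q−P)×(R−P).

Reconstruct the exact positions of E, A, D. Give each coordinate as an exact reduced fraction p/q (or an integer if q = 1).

1. E_x = 19  [CF ∥ EB ∩ FB ∥ CE]
2. E_y = -26  [CF ∥ EB ∩ FB ∥ CE]
   → E = (19, -26)
3. A_x = 5351/317  [F, B, A are collinear ∩ EA ⟂ FB]
4. A_y = -8770/317  [F, B, A are collinear ∩ EA ⟂ FB]
   → A = (5351/317, -8770/317)
5. D_x = 5951/317  [B, E, D are collinear ∩ AD ⟂ BE]
6. D_y = -8170/317  [B, E, D are collinear ∩ AD ⟂ BE]
   → D = (5951/317, -8170/317)

A = (5351/317, -8770/317)
D = (5951/317, -8170/317)
E = (19, -26)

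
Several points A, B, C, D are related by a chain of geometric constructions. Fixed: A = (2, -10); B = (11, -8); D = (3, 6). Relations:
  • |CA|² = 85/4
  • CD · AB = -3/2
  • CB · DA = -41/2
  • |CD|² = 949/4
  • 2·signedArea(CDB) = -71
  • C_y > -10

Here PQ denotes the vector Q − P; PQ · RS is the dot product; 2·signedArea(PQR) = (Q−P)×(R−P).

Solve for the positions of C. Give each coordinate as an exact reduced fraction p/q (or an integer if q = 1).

C = (13/2, -9)

1. C_x = 13/2  [CD · AB = -3/2 ∩ CB · DA = -41/2]
2. C_y = -9  [CD · AB = -3/2 ∩ CB · DA = -41/2]
   → C = (13/2, -9)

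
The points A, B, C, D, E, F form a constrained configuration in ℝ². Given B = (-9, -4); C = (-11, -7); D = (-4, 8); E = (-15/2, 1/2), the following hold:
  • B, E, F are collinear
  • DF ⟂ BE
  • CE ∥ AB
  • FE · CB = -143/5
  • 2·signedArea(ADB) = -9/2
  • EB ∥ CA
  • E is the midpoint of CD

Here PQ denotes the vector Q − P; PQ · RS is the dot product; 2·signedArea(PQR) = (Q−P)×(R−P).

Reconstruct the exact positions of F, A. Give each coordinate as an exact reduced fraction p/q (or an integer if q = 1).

A = (-25/2, -23/2)
F = (-49/10, 83/10)

1. F_x = -49/10  [B, E, F are collinear ∩ DF ⟂ BE]
2. F_y = 83/10  [B, E, F are collinear ∩ DF ⟂ BE]
   → F = (-49/10, 83/10)
3. A_x = -25/2  [CE ∥ AB ∩ EB ∥ CA]
4. A_y = -23/2  [CE ∥ AB ∩ EB ∥ CA]
   → A = (-25/2, -23/2)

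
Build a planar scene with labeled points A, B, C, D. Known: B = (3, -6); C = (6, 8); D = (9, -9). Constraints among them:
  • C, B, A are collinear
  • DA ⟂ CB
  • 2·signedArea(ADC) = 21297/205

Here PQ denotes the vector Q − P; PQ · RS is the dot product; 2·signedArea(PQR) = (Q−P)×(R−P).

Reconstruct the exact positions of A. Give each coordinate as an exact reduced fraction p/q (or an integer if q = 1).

A = (543/205, -1566/205)

1. A_x = 543/205  [C, B, A are collinear ∩ DA ⟂ CB]
2. A_y = -1566/205  [C, B, A are collinear ∩ DA ⟂ CB]
   → A = (543/205, -1566/205)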